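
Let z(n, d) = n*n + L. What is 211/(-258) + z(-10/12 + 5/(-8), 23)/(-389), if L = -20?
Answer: -7436899/9634752 ≈ -0.77188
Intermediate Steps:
z(n, d) = -20 + n**2 (z(n, d) = n*n - 20 = n**2 - 20 = -20 + n**2)
211/(-258) + z(-10/12 + 5/(-8), 23)/(-389) = 211/(-258) + (-20 + (-10/12 + 5/(-8))**2)/(-389) = 211*(-1/258) + (-20 + (-10*1/12 + 5*(-1/8))**2)*(-1/389) = -211/258 + (-20 + (-5/6 - 5/8)**2)*(-1/389) = -211/258 + (-20 + (-35/24)**2)*(-1/389) = -211/258 + (-20 + 1225/576)*(-1/389) = -211/258 - 10295/576*(-1/389) = -211/258 + 10295/224064 = -7436899/9634752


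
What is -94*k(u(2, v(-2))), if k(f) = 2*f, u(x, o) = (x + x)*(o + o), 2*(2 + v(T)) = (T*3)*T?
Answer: -6016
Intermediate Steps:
v(T) = -2 + 3*T²/2 (v(T) = -2 + ((T*3)*T)/2 = -2 + ((3*T)*T)/2 = -2 + (3*T²)/2 = -2 + 3*T²/2)
u(x, o) = 4*o*x (u(x, o) = (2*x)*(2*o) = 4*o*x)
-94*k(u(2, v(-2))) = -188*4*(-2 + (3/2)*(-2)²)*2 = -188*4*(-2 + (3/2)*4)*2 = -188*4*(-2 + 6)*2 = -188*4*4*2 = -188*32 = -94*64 = -6016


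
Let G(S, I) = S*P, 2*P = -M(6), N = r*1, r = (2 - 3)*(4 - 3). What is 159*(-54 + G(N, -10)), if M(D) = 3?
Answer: -16695/2 ≈ -8347.5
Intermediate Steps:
r = -1 (r = -1*1 = -1)
N = -1 (N = -1*1 = -1)
P = -3/2 (P = (-1*3)/2 = (½)*(-3) = -3/2 ≈ -1.5000)
G(S, I) = -3*S/2 (G(S, I) = S*(-3/2) = -3*S/2)
159*(-54 + G(N, -10)) = 159*(-54 - 3/2*(-1)) = 159*(-54 + 3/2) = 159*(-105/2) = -16695/2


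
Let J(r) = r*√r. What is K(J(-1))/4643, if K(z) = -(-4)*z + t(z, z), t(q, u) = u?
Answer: -5*I/4643 ≈ -0.0010769*I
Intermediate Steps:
J(r) = r^(3/2)
K(z) = 5*z (K(z) = -(-4)*z + z = 4*z + z = 5*z)
K(J(-1))/4643 = (5*(-1)^(3/2))/4643 = (5*(-I))*(1/4643) = -5*I*(1/4643) = -5*I/4643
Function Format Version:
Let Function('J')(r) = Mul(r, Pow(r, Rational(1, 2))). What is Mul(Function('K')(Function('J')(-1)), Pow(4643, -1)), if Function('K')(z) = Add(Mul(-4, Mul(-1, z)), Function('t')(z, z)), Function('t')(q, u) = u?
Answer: Mul(Rational(-5, 4643), I) ≈ Mul(-0.0010769, I)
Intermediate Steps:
Function('J')(r) = Pow(r, Rational(3, 2))
Function('K')(z) = Mul(5, z) (Function('K')(z) = Add(Mul(-4, Mul(-1, z)), z) = Add(Mul(4, z), z) = Mul(5, z))
Mul(Function('K')(Function('J')(-1)), Pow(4643, -1)) = Mul(Mul(5, Pow(-1, Rational(3, 2))), Pow(4643, -1)) = Mul(Mul(5, Mul(-1, I)), Rational(1, 4643)) = Mul(Mul(-5, I), Rational(1, 4643)) = Mul(Rational(-5, 4643), I)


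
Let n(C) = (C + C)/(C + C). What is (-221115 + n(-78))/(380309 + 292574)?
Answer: -221114/672883 ≈ -0.32861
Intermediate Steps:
n(C) = 1 (n(C) = (2*C)/((2*C)) = (2*C)*(1/(2*C)) = 1)
(-221115 + n(-78))/(380309 + 292574) = (-221115 + 1)/(380309 + 292574) = -221114/672883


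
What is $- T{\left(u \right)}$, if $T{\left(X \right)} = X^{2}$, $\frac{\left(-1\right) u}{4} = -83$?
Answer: $-110224$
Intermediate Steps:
$u = 332$ ($u = \left(-4\right) \left(-83\right) = 332$)
$- T{\left(u \right)} = - 332^{2} = \left(-1\right) 110224 = -110224$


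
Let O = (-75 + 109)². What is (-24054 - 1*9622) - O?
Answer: -34832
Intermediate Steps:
O = 1156 (O = 34² = 1156)
(-24054 - 1*9622) - O = (-24054 - 1*9622) - 1*1156 = (-24054 - 9622) - 1156 = -33676 - 1156 = -34832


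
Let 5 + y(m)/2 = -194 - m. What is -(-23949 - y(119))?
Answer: 23313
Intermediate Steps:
y(m) = -398 - 2*m (y(m) = -10 + 2*(-194 - m) = -10 + (-388 - 2*m) = -398 - 2*m)
-(-23949 - y(119)) = -(-23949 - (-398 - 2*119)) = -(-23949 - (-398 - 238)) = -(-23949 - 1*(-636)) = -(-23949 + 636) = -1*(-23313) = 23313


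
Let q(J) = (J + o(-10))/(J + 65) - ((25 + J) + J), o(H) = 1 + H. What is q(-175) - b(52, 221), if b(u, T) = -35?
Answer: 19892/55 ≈ 361.67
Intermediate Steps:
q(J) = -25 - 2*J + (-9 + J)/(65 + J) (q(J) = (J + (1 - 10))/(J + 65) - ((25 + J) + J) = (J - 9)/(65 + J) - (25 + 2*J) = (-9 + J)/(65 + J) + (-25 - 2*J) = -25 - 2*J + (-9 + J)/(65 + J))
q(-175) - b(52, 221) = 2*(-817 - 1*(-175)² - 77*(-175))/(65 - 175) - 1*(-35) = 2*(-817 - 1*30625 + 13475)/(-110) + 35 = 2*(-1/110)*(-817 - 30625 + 13475) + 35 = 2*(-1/110)*(-17967) + 35 = 17967/55 + 35 = 19892/55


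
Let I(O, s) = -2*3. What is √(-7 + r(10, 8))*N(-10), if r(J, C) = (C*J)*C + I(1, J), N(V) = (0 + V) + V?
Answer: -20*√627 ≈ -500.80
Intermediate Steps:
N(V) = 2*V (N(V) = V + V = 2*V)
I(O, s) = -6
r(J, C) = -6 + J*C² (r(J, C) = (C*J)*C - 6 = J*C² - 6 = -6 + J*C²)
√(-7 + r(10, 8))*N(-10) = √(-7 + (-6 + 10*8²))*(2*(-10)) = √(-7 + (-6 + 10*64))*(-20) = √(-7 + (-6 + 640))*(-20) = √(-7 + 634)*(-20) = √627*(-20) = -20*√627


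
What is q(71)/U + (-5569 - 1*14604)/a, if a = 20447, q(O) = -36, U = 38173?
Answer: -770800021/780523331 ≈ -0.98754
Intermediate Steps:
q(71)/U + (-5569 - 1*14604)/a = -36/38173 + (-5569 - 1*14604)/20447 = -36*1/38173 + (-5569 - 14604)*(1/20447) = -36/38173 - 20173*1/20447 = -36/38173 - 20173/20447 = -770800021/780523331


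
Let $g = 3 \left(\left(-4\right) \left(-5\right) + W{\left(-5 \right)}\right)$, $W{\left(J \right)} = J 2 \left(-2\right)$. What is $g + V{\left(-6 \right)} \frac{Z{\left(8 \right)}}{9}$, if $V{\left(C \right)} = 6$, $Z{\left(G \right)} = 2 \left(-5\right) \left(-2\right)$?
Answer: $\frac{400}{3} \approx 133.33$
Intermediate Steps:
$Z{\left(G \right)} = 20$ ($Z{\left(G \right)} = \left(-10\right) \left(-2\right) = 20$)
$W{\left(J \right)} = - 4 J$ ($W{\left(J \right)} = 2 J \left(-2\right) = - 4 J$)
$g = 120$ ($g = 3 \left(\left(-4\right) \left(-5\right) - -20\right) = 3 \left(20 + 20\right) = 3 \cdot 40 = 120$)
$g + V{\left(-6 \right)} \frac{Z{\left(8 \right)}}{9} = 120 + 6 \cdot \frac{20}{9} = 120 + \frac{40}{3} = \frac{400}{3}$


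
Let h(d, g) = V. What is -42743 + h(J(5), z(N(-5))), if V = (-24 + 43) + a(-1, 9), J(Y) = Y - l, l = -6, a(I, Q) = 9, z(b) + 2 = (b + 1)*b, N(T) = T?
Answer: -42715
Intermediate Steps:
z(b) = -2 + b*(1 + b) (z(b) = -2 + (b + 1)*b = -2 + (1 + b)*b = -2 + b*(1 + b))
J(Y) = 6 + Y (J(Y) = Y - 1*(-6) = Y + 6 = 6 + Y)
V = 28 (V = (-24 + 43) + 9 = 19 + 9 = 28)
h(d, g) = 28
-42743 + h(J(5), z(N(-5))) = -42743 + 28 = -42715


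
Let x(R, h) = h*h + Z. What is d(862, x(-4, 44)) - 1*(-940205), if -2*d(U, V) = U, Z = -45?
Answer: 939774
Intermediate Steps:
x(R, h) = -45 + h**2 (x(R, h) = h*h - 45 = h**2 - 45 = -45 + h**2)
d(U, V) = -U/2
d(862, x(-4, 44)) - 1*(-940205) = -1/2*862 - 1*(-940205) = -431 + 940205 = 939774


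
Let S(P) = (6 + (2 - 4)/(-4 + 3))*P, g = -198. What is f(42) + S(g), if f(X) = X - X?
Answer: -1584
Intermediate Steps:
f(X) = 0
S(P) = 8*P (S(P) = (6 - 2/(-1))*P = (6 - 2*(-1))*P = (6 + 2)*P = 8*P)
f(42) + S(g) = 0 + 8*(-198) = 0 - 1584 = -1584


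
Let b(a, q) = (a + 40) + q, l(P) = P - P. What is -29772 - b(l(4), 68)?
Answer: -29880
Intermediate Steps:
l(P) = 0
b(a, q) = 40 + a + q (b(a, q) = (40 + a) + q = 40 + a + q)
-29772 - b(l(4), 68) = -29772 - (40 + 0 + 68) = -29772 - 1*108 = -29772 - 108 = -29880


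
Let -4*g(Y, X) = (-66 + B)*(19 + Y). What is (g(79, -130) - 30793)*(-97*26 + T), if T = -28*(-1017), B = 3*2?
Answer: -761049142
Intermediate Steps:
B = 6
g(Y, X) = 285 + 15*Y (g(Y, X) = -(-66 + 6)*(19 + Y)/4 = -(-15)*(19 + Y) = -(-1140 - 60*Y)/4 = 285 + 15*Y)
T = 28476
(g(79, -130) - 30793)*(-97*26 + T) = ((285 + 15*79) - 30793)*(-97*26 + 28476) = ((285 + 1185) - 30793)*(-2522 + 28476) = (1470 - 30793)*25954 = -29323*25954 = -761049142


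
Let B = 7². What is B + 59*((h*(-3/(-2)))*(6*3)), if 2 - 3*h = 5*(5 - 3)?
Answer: -4199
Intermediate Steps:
h = -8/3 (h = ⅔ - 5*(5 - 3)/3 = ⅔ - 5*2/3 = ⅔ - ⅓*10 = ⅔ - 10/3 = -8/3 ≈ -2.6667)
B = 49
B + 59*((h*(-3/(-2)))*(6*3)) = 49 + 59*((-(-8)/(-2))*(6*3)) = 49 + 59*(-(-8)*(-1)/2*18) = 49 + 59*(-8/3*3/2*18) = 49 + 59*(-4*18) = 49 + 59*(-72) = 49 - 4248 = -4199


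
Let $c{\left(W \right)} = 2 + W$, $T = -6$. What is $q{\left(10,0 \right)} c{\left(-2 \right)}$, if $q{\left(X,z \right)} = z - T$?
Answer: $0$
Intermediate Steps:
$q{\left(X,z \right)} = 6 + z$ ($q{\left(X,z \right)} = z - -6 = z + 6 = 6 + z$)
$q{\left(10,0 \right)} c{\left(-2 \right)} = \left(6 + 0\right) \left(2 - 2\right) = 6 \cdot 0 = 0$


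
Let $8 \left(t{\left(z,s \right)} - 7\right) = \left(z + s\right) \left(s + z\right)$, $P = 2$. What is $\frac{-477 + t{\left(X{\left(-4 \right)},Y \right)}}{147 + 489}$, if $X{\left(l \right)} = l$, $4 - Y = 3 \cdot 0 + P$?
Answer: $- \frac{313}{424} \approx -0.73821$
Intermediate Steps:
$Y = 2$ ($Y = 4 - \left(3 \cdot 0 + 2\right) = 4 - \left(0 + 2\right) = 4 - 2 = 2$)
$t{\left(z,s \right)} = 7 + \frac{\left(s + z\right)^{2}}{8}$ ($t{\left(z,s \right)} = 7 + \frac{\left(z + s\right) \left(s + z\right)}{8} = 7 + \frac{\left(s + z\right) \left(s + z\right)}{8} = 7 + \frac{\left(s + z\right)^{2}}{8}$)
$\frac{-477 + t{\left(X{\left(-4 \right)},Y \right)}}{147 + 489} = \frac{-477 + \left(7 + \frac{\left(2 - 4\right)^{2}}{8}\right)}{147 + 489} = \frac{-477 + \left(7 + \frac{\left(-2\right)^{2}}{8}\right)}{636} = \left(-477 + \left(7 + \frac{1}{8} \cdot 4\right)\right) \frac{1}{636} = \left(-477 + \left(7 + \frac{1}{2}\right)\right) \frac{1}{636} = \left(-477 + \frac{15}{2}\right) \frac{1}{636} = \left(- \frac{939}{2}\right) \frac{1}{636} = - \frac{313}{424}$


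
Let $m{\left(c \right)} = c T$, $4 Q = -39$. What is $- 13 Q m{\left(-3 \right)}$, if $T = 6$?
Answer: $- \frac{4563}{2} \approx -2281.5$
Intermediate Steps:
$Q = - \frac{39}{4}$ ($Q = \frac{1}{4} \left(-39\right) = - \frac{39}{4} \approx -9.75$)
$m{\left(c \right)} = 6 c$ ($m{\left(c \right)} = c 6 = 6 c$)
$- 13 Q m{\left(-3 \right)} = \left(-13\right) \left(- \frac{39}{4}\right) 6 \left(-3\right) = \frac{507}{4} \left(-18\right) = - \frac{4563}{2}$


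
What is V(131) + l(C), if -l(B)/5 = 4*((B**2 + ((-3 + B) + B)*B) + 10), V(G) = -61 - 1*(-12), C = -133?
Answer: -1069569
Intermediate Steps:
V(G) = -49 (V(G) = -61 + 12 = -49)
l(B) = -200 - 20*B**2 - 20*B*(-3 + 2*B) (l(B) = -20*((B**2 + ((-3 + B) + B)*B) + 10) = -20*((B**2 + (-3 + 2*B)*B) + 10) = -20*((B**2 + B*(-3 + 2*B)) + 10) = -20*(10 + B**2 + B*(-3 + 2*B)) = -5*(40 + 4*B**2 + 4*B*(-3 + 2*B)) = -200 - 20*B**2 - 20*B*(-3 + 2*B))
V(131) + l(C) = -49 + (-200 - 60*(-133)**2 + 60*(-133)) = -49 + (-200 - 60*17689 - 7980) = -49 + (-200 - 1061340 - 7980) = -49 - 1069520 = -1069569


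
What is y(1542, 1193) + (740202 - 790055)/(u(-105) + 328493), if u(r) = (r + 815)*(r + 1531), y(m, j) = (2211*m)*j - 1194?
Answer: 5454148881821563/1340953 ≈ 4.0674e+9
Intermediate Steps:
y(m, j) = -1194 + 2211*j*m (y(m, j) = 2211*j*m - 1194 = -1194 + 2211*j*m)
u(r) = (815 + r)*(1531 + r)
y(1542, 1193) + (740202 - 790055)/(u(-105) + 328493) = (-1194 + 2211*1193*1542) + (740202 - 790055)/((1247765 + (-105)**2 + 2346*(-105)) + 328493) = (-1194 + 4067368866) - 49853/((1247765 + 11025 - 246330) + 328493) = 4067367672 - 49853/(1012460 + 328493) = 4067367672 - 49853/1340953 = 5454148881821563/1340953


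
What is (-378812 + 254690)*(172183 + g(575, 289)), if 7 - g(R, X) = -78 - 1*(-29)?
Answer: -21378649158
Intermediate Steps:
g(R, X) = 56 (g(R, X) = 7 - (-78 - 1*(-29)) = 7 - (-78 + 29) = 7 - 1*(-49) = 7 + 49 = 56)
(-378812 + 254690)*(172183 + g(575, 289)) = (-378812 + 254690)*(172183 + 56) = -124122*172239 = -21378649158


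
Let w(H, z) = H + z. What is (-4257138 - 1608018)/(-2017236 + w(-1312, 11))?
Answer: 5865156/2018537 ≈ 2.9056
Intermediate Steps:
(-4257138 - 1608018)/(-2017236 + w(-1312, 11)) = (-4257138 - 1608018)/(-2017236 + (-1312 + 11)) = -5865156/(-2017236 - 1301) = -5865156/(-2018537) = -5865156*(-1/2018537) = 5865156/2018537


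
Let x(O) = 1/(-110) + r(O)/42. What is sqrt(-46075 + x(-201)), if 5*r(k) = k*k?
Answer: I*sqrt(272038074)/77 ≈ 214.2*I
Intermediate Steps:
r(k) = k**2/5 (r(k) = (k*k)/5 = k**2/5)
x(O) = -1/110 + O**2/210 (x(O) = 1/(-110) + (O**2/5)/42 = 1*(-1/110) + (O**2/5)*(1/42) = -1/110 + O**2/210)
sqrt(-46075 + x(-201)) = sqrt(-46075 + (-1/110 + (1/210)*(-201)**2)) = sqrt(-46075 + (-1/110 + (1/210)*40401)) = sqrt(-46075 + (-1/110 + 13467/70)) = sqrt(-46075 + 14813/77) = sqrt(-3532962/77) = I*sqrt(272038074)/77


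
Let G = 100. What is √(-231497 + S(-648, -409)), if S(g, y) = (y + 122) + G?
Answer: 2*I*√57921 ≈ 481.34*I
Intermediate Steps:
S(g, y) = 222 + y (S(g, y) = (y + 122) + 100 = (122 + y) + 100 = 222 + y)
√(-231497 + S(-648, -409)) = √(-231497 + (222 - 409)) = √(-231497 - 187) = √(-231684) = 2*I*√57921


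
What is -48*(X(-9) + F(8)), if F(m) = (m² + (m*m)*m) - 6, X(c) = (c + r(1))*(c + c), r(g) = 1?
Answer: -34272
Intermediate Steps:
X(c) = 2*c*(1 + c) (X(c) = (c + 1)*(c + c) = (1 + c)*(2*c) = 2*c*(1 + c))
F(m) = -6 + m² + m³ (F(m) = (m² + m²*m) - 6 = (m² + m³) - 6 = -6 + m² + m³)
-48*(X(-9) + F(8)) = -48*(2*(-9)*(1 - 9) + (-6 + 8² + 8³)) = -48*(2*(-9)*(-8) + (-6 + 64 + 512)) = -48*(144 + 570) = -48*714 = -34272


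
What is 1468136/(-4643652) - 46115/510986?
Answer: -14181455207/34894722954 ≈ -0.40641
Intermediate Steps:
1468136/(-4643652) - 46115/510986 = 1468136*(-1/4643652) - 46115*1/510986 = -367034/1160913 - 46115/510986 = -14181455207/34894722954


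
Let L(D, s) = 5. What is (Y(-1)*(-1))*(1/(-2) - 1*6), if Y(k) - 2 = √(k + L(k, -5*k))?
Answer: 26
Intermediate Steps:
Y(k) = 2 + √(5 + k) (Y(k) = 2 + √(k + 5) = 2 + √(5 + k))
(Y(-1)*(-1))*(1/(-2) - 1*6) = ((2 + √(5 - 1))*(-1))*(1/(-2) - 1*6) = ((2 + √4)*(-1))*(-½ - 6) = ((2 + 2)*(-1))*(-13/2) = (4*(-1))*(-13/2) = -4*(-13/2) = 26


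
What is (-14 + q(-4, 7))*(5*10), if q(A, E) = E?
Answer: -350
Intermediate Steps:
(-14 + q(-4, 7))*(5*10) = (-14 + 7)*(5*10) = -7*50 = -350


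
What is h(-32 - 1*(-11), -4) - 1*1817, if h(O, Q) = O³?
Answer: -11078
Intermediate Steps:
h(-32 - 1*(-11), -4) - 1*1817 = (-32 - 1*(-11))³ - 1*1817 = (-32 + 11)³ - 1817 = (-21)³ - 1817 = -9261 - 1817 = -11078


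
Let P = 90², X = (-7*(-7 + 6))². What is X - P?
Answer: -8051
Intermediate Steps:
X = 49 (X = (-7*(-1))² = 7² = 49)
P = 8100
X - P = 49 - 1*8100 = 49 - 8100 = -8051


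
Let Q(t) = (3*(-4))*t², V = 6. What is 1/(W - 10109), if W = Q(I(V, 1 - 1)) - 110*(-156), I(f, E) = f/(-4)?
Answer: 1/7024 ≈ 0.00014237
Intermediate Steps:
I(f, E) = -f/4 (I(f, E) = f*(-¼) = -f/4)
Q(t) = -12*t²
W = 17133 (W = -12*(-¼*6)² - 110*(-156) = -12*(-3/2)² + 17160 = -12*9/4 + 17160 = -27 + 17160 = 17133)
1/(W - 10109) = 1/(17133 - 10109) = 1/7024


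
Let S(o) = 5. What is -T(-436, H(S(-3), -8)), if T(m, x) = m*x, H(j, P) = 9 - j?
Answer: 1744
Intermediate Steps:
-T(-436, H(S(-3), -8)) = -(-436)*(9 - 1*5) = -(-436)*(9 - 5) = -(-436)*4 = -1*(-1744) = 1744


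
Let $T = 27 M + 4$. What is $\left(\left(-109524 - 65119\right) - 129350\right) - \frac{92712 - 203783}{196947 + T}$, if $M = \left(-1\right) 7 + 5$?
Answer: $- \frac{59855198650}{196897} \approx -3.0399 \cdot 10^{5}$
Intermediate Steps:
$M = -2$ ($M = -7 + 5 = -2$)
$T = -50$ ($T = 27 \left(-2\right) + 4 = -54 + 4 = -50$)
$\left(\left(-109524 - 65119\right) - 129350\right) - \frac{92712 - 203783}{196947 + T} = \left(\left(-109524 - 65119\right) - 129350\right) - \frac{92712 - 203783}{196947 - 50} = \left(-174643 - 129350\right) - - \frac{111071}{196897} = -303993 - \left(-111071\right) \frac{1}{196897} = -303993 - - \frac{111071}{196897} = -303993 + \frac{111071}{196897} = - \frac{59855198650}{196897}$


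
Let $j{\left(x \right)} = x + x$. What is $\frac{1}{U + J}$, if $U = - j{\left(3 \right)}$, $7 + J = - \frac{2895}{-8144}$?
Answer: $- \frac{8144}{102977} \approx -0.079086$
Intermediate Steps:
$J = - \frac{54113}{8144}$ ($J = -7 - \frac{2895}{-8144} = -7 - - \frac{2895}{8144} = -7 + \frac{2895}{8144} = - \frac{54113}{8144} \approx -6.6445$)
$j{\left(x \right)} = 2 x$
$U = -6$ ($U = - 2 \cdot 3 = \left(-1\right) 6 = -6$)
$\frac{1}{U + J} = \frac{1}{-6 - \frac{54113}{8144}} = \frac{1}{- \frac{102977}{8144}} = - \frac{8144}{102977}$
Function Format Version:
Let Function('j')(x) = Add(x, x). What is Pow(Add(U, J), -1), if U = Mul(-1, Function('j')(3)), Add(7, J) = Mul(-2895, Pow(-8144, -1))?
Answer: Rational(-8144, 102977) ≈ -0.079086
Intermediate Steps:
J = Rational(-54113, 8144) (J = Add(-7, Mul(-2895, Pow(-8144, -1))) = Add(-7, Mul(-2895, Rational(-1, 8144))) = Add(-7, Rational(2895, 8144)) = Rational(-54113, 8144) ≈ -6.6445)
Function('j')(x) = Mul(2, x)
U = -6 (U = Mul(-1, Mul(2, 3)) = Mul(-1, 6) = -6)
Pow(Add(U, J), -1) = Pow(Add(-6, Rational(-54113, 8144)), -1) = Pow(Rational(-102977, 8144), -1) = Rational(-8144, 102977)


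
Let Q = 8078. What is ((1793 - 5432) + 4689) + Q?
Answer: 9128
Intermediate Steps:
((1793 - 5432) + 4689) + Q = ((1793 - 5432) + 4689) + 8078 = (-3639 + 4689) + 8078 = 1050 + 8078 = 9128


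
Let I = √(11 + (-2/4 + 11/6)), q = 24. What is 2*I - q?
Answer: -24 + 2*√111/3 ≈ -16.976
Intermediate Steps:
I = √111/3 (I = √(11 + (-2*¼ + 11*(⅙))) = √(11 + (-½ + 11/6)) = √(11 + 4/3) = √(37/3) = √111/3 ≈ 3.5119)
2*I - q = 2*(√111/3) - 1*24 = 2*√111/3 - 24 = -24 + 2*√111/3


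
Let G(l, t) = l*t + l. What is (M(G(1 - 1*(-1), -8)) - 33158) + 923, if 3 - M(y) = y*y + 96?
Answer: -32524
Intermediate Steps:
G(l, t) = l + l*t
M(y) = -93 - y**2 (M(y) = 3 - (y*y + 96) = 3 - (y**2 + 96) = 3 - (96 + y**2) = 3 + (-96 - y**2) = -93 - y**2)
(M(G(1 - 1*(-1), -8)) - 33158) + 923 = ((-93 - ((1 - 1*(-1))*(1 - 8))**2) - 33158) + 923 = ((-93 - ((1 + 1)*(-7))**2) - 33158) + 923 = ((-93 - (2*(-7))**2) - 33158) + 923 = ((-93 - 1*(-14)**2) - 33158) + 923 = ((-93 - 1*196) - 33158) + 923 = ((-93 - 196) - 33158) + 923 = (-289 - 33158) + 923 = -33447 + 923 = -32524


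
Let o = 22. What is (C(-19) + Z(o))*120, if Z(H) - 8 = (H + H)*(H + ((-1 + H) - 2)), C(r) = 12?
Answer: 218880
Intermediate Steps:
Z(H) = 8 + 2*H*(-3 + 2*H) (Z(H) = 8 + (H + H)*(H + ((-1 + H) - 2)) = 8 + (2*H)*(H + (-3 + H)) = 8 + (2*H)*(-3 + 2*H) = 8 + 2*H*(-3 + 2*H))
(C(-19) + Z(o))*120 = (12 + (8 - 6*22 + 4*22²))*120 = (12 + (8 - 132 + 4*484))*120 = (12 + (8 - 132 + 1936))*120 = (12 + 1812)*120 = 1824*120 = 218880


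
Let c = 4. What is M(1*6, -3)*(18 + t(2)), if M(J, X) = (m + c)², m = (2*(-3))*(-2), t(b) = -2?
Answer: 4096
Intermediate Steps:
m = 12 (m = -6*(-2) = 12)
M(J, X) = 256 (M(J, X) = (12 + 4)² = 16² = 256)
M(1*6, -3)*(18 + t(2)) = 256*(18 - 2) = 256*16 = 4096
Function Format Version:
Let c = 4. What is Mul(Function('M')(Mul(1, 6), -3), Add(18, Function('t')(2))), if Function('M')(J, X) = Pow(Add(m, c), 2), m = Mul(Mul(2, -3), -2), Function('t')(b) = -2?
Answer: 4096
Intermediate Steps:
m = 12 (m = Mul(-6, -2) = 12)
Function('M')(J, X) = 256 (Function('M')(J, X) = Pow(Add(12, 4), 2) = Pow(16, 2) = 256)
Mul(Function('M')(Mul(1, 6), -3), Add(18, Function('t')(2))) = Mul(256, Add(18, -2)) = Mul(256, 16) = 4096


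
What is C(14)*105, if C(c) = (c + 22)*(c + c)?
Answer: 105840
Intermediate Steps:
C(c) = 2*c*(22 + c) (C(c) = (22 + c)*(2*c) = 2*c*(22 + c))
C(14)*105 = (2*14*(22 + 14))*105 = (2*14*36)*105 = 1008*105 = 105840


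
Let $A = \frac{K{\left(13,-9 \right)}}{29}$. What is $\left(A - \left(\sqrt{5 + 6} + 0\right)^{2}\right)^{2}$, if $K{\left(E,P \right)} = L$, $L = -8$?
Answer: $\frac{106929}{841} \approx 127.15$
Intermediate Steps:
$K{\left(E,P \right)} = -8$
$A = - \frac{8}{29} \approx -0.27586$
$\left(A - \left(\sqrt{5 + 6} + 0\right)^{2}\right)^{2} = \left(- \frac{8}{29} - \left(\sqrt{5 + 6} + 0\right)^{2}\right)^{2} = \left(- \frac{8}{29} - \left(\sqrt{11} + 0\right)^{2}\right)^{2} = \left(- \frac{8}{29} - \left(\sqrt{11}\right)^{2}\right)^{2} = \left(- \frac{8}{29} - 11\right)^{2} = \left(- \frac{327}{29}\right)^{2} = \frac{106929}{841}$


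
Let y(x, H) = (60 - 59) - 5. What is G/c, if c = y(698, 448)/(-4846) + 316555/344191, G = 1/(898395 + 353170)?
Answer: 833974793/960827886045055 ≈ 8.6798e-7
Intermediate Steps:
y(x, H) = -4 (y(x, H) = 1 - 5 = -4)
G = 1/1251565 ≈ 7.9900e-7
c = 767701147/833974793 (c = -4/(-4846) + 316555/344191 = -4*(-1/4846) + 316555*(1/344191) = 2/2423 + 316555/344191 = 767701147/833974793 ≈ 0.92053)
G/c = 1/(1251565*(767701147/833974793)) = (1/1251565)*(833974793/767701147) = 833974793/960827886045055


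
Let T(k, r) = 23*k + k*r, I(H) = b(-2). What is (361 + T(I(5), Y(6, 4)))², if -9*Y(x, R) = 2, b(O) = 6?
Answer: 2229049/9 ≈ 2.4767e+5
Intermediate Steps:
Y(x, R) = -2/9 (Y(x, R) = -⅑*2 = -2/9)
I(H) = 6
(361 + T(I(5), Y(6, 4)))² = (361 + 6*(23 - 2/9))² = (361 + 6*(205/9))² = (361 + 410/3)² = (1493/3)² = 2229049/9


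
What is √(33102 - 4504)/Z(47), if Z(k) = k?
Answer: √28598/47 ≈ 3.5981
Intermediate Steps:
√(33102 - 4504)/Z(47) = √(33102 - 4504)/47 = √28598*(1/47) = √28598/47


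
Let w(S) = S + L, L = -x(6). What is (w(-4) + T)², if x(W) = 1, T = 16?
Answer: 121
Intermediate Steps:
L = -1 (L = -1*1 = -1)
w(S) = -1 + S (w(S) = S - 1 = -1 + S)
(w(-4) + T)² = ((-1 - 4) + 16)² = (-5 + 16)² = 11² = 121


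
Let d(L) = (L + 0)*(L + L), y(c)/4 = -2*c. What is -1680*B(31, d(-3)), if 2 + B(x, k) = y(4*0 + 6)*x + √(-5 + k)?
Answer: 2503200 - 1680*√13 ≈ 2.4971e+6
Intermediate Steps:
y(c) = -8*c (y(c) = 4*(-2*c) = -8*c)
d(L) = 2*L² (d(L) = L*(2*L) = 2*L²)
B(x, k) = -2 + √(-5 + k) - 48*x (B(x, k) = -2 + ((-8*(4*0 + 6))*x + √(-5 + k)) = -2 + ((-8*(0 + 6))*x + √(-5 + k)) = -2 + ((-8*6)*x + √(-5 + k)) = -2 + (-48*x + √(-5 + k)) = -2 + (√(-5 + k) - 48*x) = -2 + √(-5 + k) - 48*x)
-1680*B(31, d(-3)) = -1680*(-2 + √(-5 + 2*(-3)²) - 48*31) = -1680*(-2 + √(-5 + 2*9) - 1488) = -1680*(-2 + √(-5 + 18) - 1488) = -1680*(-2 + √13 - 1488) = -1680*(-1490 + √13) = 2503200 - 1680*√13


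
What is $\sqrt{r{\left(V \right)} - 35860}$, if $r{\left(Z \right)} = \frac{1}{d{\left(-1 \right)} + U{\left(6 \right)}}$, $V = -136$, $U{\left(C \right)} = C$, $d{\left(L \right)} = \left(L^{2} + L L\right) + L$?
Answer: $\frac{9 i \sqrt{21693}}{7} \approx 189.37 i$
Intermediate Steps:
$d{\left(L \right)} = L + 2 L^{2}$ ($d{\left(L \right)} = \left(L^{2} + L^{2}\right) + L = 2 L^{2} + L = L + 2 L^{2}$)
$r{\left(Z \right)} = \frac{1}{7}$ ($r{\left(Z \right)} = \frac{1}{- (1 + 2 \left(-1\right)) + 6} = \frac{1}{- (1 - 2) + 6} = \frac{1}{\left(-1\right) \left(-1\right) + 6} = \frac{1}{1 + 6} = \frac{1}{7}$)
$\sqrt{r{\left(V \right)} - 35860} = \sqrt{\frac{1}{7} - 35860} = \sqrt{- \frac{251019}{7}} = \frac{9 i \sqrt{21693}}{7}$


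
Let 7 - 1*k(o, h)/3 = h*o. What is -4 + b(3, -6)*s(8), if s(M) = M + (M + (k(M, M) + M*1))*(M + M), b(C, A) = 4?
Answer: -9892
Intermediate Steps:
k(o, h) = 21 - 3*h*o
s(M) = M + 2*M*(21 - 3*M**2 + 2*M) (s(M) = M + (M + ((21 - 3*M*M) + M*1))*(M + M) = M + (M + ((21 - 3*M**2) + M))*(2*M) = M + (M + (21 + M - 3*M**2))*(2*M) = M + (21 - 3*M**2 + 2*M)*(2*M) = M + 2*M*(21 - 3*M**2 + 2*M))
-4 + b(3, -6)*s(8) = -4 + 4*(8*(43 - 6*8**2 + 4*8)) = -4 + 4*(8*(43 - 6*64 + 32)) = -4 + 4*(8*(43 - 384 + 32)) = -4 + 4*(8*(-309)) = -4 + 4*(-2472) = -4 - 9888 = -9892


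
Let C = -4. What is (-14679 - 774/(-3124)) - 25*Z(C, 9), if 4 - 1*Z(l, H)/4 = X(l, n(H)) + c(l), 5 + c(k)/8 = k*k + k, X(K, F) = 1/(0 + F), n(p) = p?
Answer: -133096099/14058 ≈ -9467.6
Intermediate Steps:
X(K, F) = 1/F
c(k) = -40 + 8*k + 8*k**2 (c(k) = -40 + 8*(k*k + k) = -40 + 8*(k**2 + k) = -40 + 8*(k + k**2) = -40 + (8*k + 8*k**2) = -40 + 8*k + 8*k**2)
Z(l, H) = 176 - 32*l - 32*l**2 - 4/H (Z(l, H) = 16 - 4*(1/H + (-40 + 8*l + 8*l**2)) = 16 - 4*(-40 + 1/H + 8*l + 8*l**2) = 16 + (160 - 32*l - 32*l**2 - 4/H) = 176 - 32*l - 32*l**2 - 4/H)
(-14679 - 774/(-3124)) - 25*Z(C, 9) = (-14679 - 774/(-3124)) - 25*(176 - 32*(-4) - 32*(-4)**2 - 4/9) = (-14679 - 774*(-1)/3124) - 25*(176 + 128 - 32*16 - 4*1/9) = (-14679 - 1*(-387/1562)) - 25*(176 + 128 - 512 - 4/9) = (-14679 + 387/1562) - 25*(-1876/9) = -22928211/1562 + 46900/9 = -133096099/14058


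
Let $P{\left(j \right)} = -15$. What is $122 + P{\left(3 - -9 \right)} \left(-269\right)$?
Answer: $4157$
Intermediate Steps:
$122 + P{\left(3 - -9 \right)} \left(-269\right) = 122 - -4035 = 122 + 4035 = 4157$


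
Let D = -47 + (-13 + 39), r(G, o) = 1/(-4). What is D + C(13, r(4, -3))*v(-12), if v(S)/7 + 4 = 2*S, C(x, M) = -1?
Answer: 175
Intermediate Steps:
r(G, o) = -1/4 (r(G, o) = 1*(-1/4) = -1/4)
D = -21 (D = -47 + 26 = -21)
v(S) = -28 + 14*S (v(S) = -28 + 7*(2*S) = -28 + 14*S)
D + C(13, r(4, -3))*v(-12) = -21 - (-28 + 14*(-12)) = -21 - (-28 - 168) = -21 - 1*(-196) = -21 + 196 = 175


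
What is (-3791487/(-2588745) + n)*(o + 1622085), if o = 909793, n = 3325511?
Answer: 7265564682393823932/862915 ≈ 8.4198e+12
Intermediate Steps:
(-3791487/(-2588745) + n)*(o + 1622085) = (-3791487/(-2588745) + 3325511)*(909793 + 1622085) = (-3791487*(-1/2588745) + 3325511)*2531878 = (1263829/862915 + 3325511)*2531878 = (2869634588394/862915)*2531878 = 7265564682393823932/862915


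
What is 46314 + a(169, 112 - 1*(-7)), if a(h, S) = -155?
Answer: 46159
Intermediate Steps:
46314 + a(169, 112 - 1*(-7)) = 46314 - 155 = 46159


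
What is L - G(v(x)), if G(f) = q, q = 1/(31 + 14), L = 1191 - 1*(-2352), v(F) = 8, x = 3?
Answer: 159434/45 ≈ 3543.0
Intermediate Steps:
L = 3543 (L = 1191 + 2352 = 3543)
q = 1/45 ≈ 0.022222
G(f) = 1/45
L - G(v(x)) = 3543 - 1*1/45 = 3543 - 1/45 = 159434/45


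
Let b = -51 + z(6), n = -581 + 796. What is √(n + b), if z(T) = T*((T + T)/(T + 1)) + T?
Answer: √8834/7 ≈ 13.427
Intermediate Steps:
n = 215
z(T) = T + 2*T²/(1 + T) (z(T) = T*((2*T)/(1 + T)) + T = T*(2*T/(1 + T)) + T = 2*T²/(1 + T) + T = T + 2*T²/(1 + T))
b = -243/7 (b = -51 + 6*(1 + 3*6)/(1 + 6) = -51 + 6*(1 + 18)/7 = -51 + 6*(⅐)*19 = -51 + 114/7 = -243/7 ≈ -34.714)
√(n + b) = √(215 - 243/7) = √(1262/7) = √8834/7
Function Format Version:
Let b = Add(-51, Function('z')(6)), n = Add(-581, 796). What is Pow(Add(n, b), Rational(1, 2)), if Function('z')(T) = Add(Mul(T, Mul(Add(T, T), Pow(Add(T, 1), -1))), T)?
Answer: Mul(Rational(1, 7), Pow(8834, Rational(1, 2))) ≈ 13.427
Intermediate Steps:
n = 215
Function('z')(T) = Add(T, Mul(2, Pow(T, 2), Pow(Add(1, T), -1))) (Function('z')(T) = Add(Mul(T, Mul(Mul(2, T), Pow(Add(1, T), -1))), T) = Add(Mul(T, Mul(2, T, Pow(Add(1, T), -1))), T) = Add(Mul(2, Pow(T, 2), Pow(Add(1, T), -1)), T) = Add(T, Mul(2, Pow(T, 2), Pow(Add(1, T), -1))))
b = Rational(-243, 7) (b = Add(-51, Mul(6, Pow(Add(1, 6), -1), Add(1, Mul(3, 6)))) = Add(-51, Mul(6, Pow(7, -1), Add(1, 18))) = Add(-51, Mul(6, Rational(1, 7), 19)) = Add(-51, Rational(114, 7)) = Rational(-243, 7) ≈ -34.714)
Pow(Add(n, b), Rational(1, 2)) = Pow(Add(215, Rational(-243, 7)), Rational(1, 2)) = Pow(Rational(1262, 7), Rational(1, 2)) = Mul(Rational(1, 7), Pow(8834, Rational(1, 2)))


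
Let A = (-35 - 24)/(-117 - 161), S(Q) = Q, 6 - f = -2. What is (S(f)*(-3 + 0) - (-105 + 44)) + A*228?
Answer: 11869/139 ≈ 85.388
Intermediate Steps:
f = 8 (f = 6 - 1*(-2) = 6 + 2 = 8)
A = 59/278 (A = -59/(-278) = -59*(-1/278) = 59/278 ≈ 0.21223)
(S(f)*(-3 + 0) - (-105 + 44)) + A*228 = (8*(-3 + 0) - (-105 + 44)) + (59/278)*228 = (8*(-3) - 1*(-61)) + 6726/139 = (-24 + 61) + 6726/139 = 37 + 6726/139 = 11869/139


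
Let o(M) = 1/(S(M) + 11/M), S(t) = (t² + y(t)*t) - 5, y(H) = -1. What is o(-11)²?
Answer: 1/15876 ≈ 6.2988e-5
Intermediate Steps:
S(t) = -5 + t² - t (S(t) = (t² - t) - 5 = -5 + t² - t)
o(M) = 1/(-5 + M² - M + 11/M) (o(M) = 1/((-5 + M² - M) + 11/M) = 1/(-5 + M² - M + 11/M))
o(-11)² = (-11/(11 - 11*(-5 + (-11)² - 1*(-11))))² = (-11/(11 - 11*(-5 + 121 + 11)))² = (-11/(11 - 11*127))² = (-11/(11 - 1397))² = (-11/(-1386))² = (-11*(-1/1386))² = (1/126)² = 1/15876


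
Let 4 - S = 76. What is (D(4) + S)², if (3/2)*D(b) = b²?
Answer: 33856/9 ≈ 3761.8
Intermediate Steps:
S = -72 (S = 4 - 1*76 = 4 - 76 = -72)
D(b) = 2*b²/3
(D(4) + S)² = ((⅔)*4² - 72)² = ((⅔)*16 - 72)² = (32/3 - 72)² = (-184/3)² = 33856/9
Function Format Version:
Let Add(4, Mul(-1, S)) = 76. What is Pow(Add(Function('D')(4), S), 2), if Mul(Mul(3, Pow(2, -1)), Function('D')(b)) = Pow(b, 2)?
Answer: Rational(33856, 9) ≈ 3761.8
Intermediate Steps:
S = -72 (S = Add(4, Mul(-1, 76)) = Add(4, -76) = -72)
Function('D')(b) = Mul(Rational(2, 3), Pow(b, 2))
Pow(Add(Function('D')(4), S), 2) = Pow(Add(Mul(Rational(2, 3), Pow(4, 2)), -72), 2) = Pow(Add(Mul(Rational(2, 3), 16), -72), 2) = Pow(Add(Rational(32, 3), -72), 2) = Pow(Rational(-184, 3), 2) = Rational(33856, 9)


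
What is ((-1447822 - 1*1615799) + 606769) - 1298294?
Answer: -3755146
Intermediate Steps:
((-1447822 - 1*1615799) + 606769) - 1298294 = ((-1447822 - 1615799) + 606769) - 1298294 = (-3063621 + 606769) - 1298294 = -2456852 - 1298294 = -3755146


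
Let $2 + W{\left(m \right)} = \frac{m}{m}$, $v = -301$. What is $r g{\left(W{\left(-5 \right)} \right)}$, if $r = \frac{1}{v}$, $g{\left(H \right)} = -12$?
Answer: $\frac{12}{301} \approx 0.039867$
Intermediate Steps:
$W{\left(m \right)} = -1$ ($W{\left(m \right)} = -2 + \frac{m}{m} = -2 + 1 = -1$)
$r = - \frac{1}{301}$ ($r = \frac{1}{-301} = - \frac{1}{301} \approx -0.0033223$)
$r g{\left(W{\left(-5 \right)} \right)} = \left(- \frac{1}{301}\right) \left(-12\right) = \frac{12}{301}$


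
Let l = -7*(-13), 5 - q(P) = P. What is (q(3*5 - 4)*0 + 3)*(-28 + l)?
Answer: 189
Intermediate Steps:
q(P) = 5 - P
l = 91
(q(3*5 - 4)*0 + 3)*(-28 + l) = ((5 - (3*5 - 4))*0 + 3)*(-28 + 91) = ((5 - (15 - 4))*0 + 3)*63 = ((5 - 1*11)*0 + 3)*63 = ((5 - 11)*0 + 3)*63 = (-6*0 + 3)*63 = (0 + 3)*63 = 3*63 = 189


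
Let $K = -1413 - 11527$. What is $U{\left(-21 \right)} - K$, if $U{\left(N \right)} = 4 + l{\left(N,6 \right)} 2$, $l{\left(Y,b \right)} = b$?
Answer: $12956$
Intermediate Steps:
$K = -12940$
$U{\left(N \right)} = 16$ ($U{\left(N \right)} = 4 + 6 \cdot 2 = 4 + 12 = 16$)
$U{\left(-21 \right)} - K = 16 - -12940 = 16 + 12940 = 12956$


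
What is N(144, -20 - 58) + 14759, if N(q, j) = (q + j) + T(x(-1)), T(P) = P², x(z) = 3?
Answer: 14834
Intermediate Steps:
N(q, j) = 9 + j + q (N(q, j) = (q + j) + 3² = (j + q) + 9 = 9 + j + q)
N(144, -20 - 58) + 14759 = (9 + (-20 - 58) + 144) + 14759 = (9 - 78 + 144) + 14759 = 75 + 14759 = 14834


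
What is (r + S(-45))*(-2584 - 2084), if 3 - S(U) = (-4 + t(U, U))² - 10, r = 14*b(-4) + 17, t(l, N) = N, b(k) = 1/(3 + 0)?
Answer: 11046044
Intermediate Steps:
b(k) = ⅓ (b(k) = 1/3 = ⅓)
r = 65/3 (r = 14*(⅓) + 17 = 14/3 + 17 = 65/3 ≈ 21.667)
S(U) = 13 - (-4 + U)² (S(U) = 3 - ((-4 + U)² - 10) = 3 - (-10 + (-4 + U)²) = 3 + (10 - (-4 + U)²) = 13 - (-4 + U)²)
(r + S(-45))*(-2584 - 2084) = (65/3 + (13 - (-4 - 45)²))*(-2584 - 2084) = (65/3 + (13 - 1*(-49)²))*(-4668) = (65/3 + (13 - 1*2401))*(-4668) = (65/3 + (13 - 2401))*(-4668) = (65/3 - 2388)*(-4668) = -7099/3*(-4668) = 11046044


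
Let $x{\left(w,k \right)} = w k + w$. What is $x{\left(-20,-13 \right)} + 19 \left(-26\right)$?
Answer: $-254$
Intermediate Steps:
$x{\left(w,k \right)} = w + k w$ ($x{\left(w,k \right)} = k w + w = w + k w$)
$x{\left(-20,-13 \right)} + 19 \left(-26\right) = - 20 \left(1 - 13\right) + 19 \left(-26\right) = \left(-20\right) \left(-12\right) - 494 = 240 - 494 = -254$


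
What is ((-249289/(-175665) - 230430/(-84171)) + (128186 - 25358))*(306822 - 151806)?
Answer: 26188503877156844136/1642877635 ≈ 1.5941e+10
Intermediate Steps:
((-249289/(-175665) - 230430/(-84171)) + (128186 - 25358))*(306822 - 151806) = ((-249289*(-1/175665) - 230430*(-1/84171)) + 102828)*155016 = ((249289/175665 + 76810/28057) + 102828)*155016 = (20487130123/4928632905 + 102828)*155016 = (506821951485463/4928632905)*155016 = 26188503877156844136/1642877635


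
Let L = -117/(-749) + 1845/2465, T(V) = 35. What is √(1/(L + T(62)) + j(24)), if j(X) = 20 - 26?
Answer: I*√1049760822137845/13258057 ≈ 2.4438*I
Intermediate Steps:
j(X) = -6
L = 334062/369257 (L = -117*(-1/749) + 1845*(1/2465) = 117/749 + 369/493 = 334062/369257 ≈ 0.90469)
√(1/(L + T(62)) + j(24)) = √(1/(334062/369257 + 35) - 6) = √(1/(13258057/369257) - 6) = √(369257/13258057 - 6) = √(-79179085/13258057) = I*√1049760822137845/13258057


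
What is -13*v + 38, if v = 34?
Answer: -404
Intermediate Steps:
-13*v + 38 = -13*34 + 38 = -442 + 38 = -404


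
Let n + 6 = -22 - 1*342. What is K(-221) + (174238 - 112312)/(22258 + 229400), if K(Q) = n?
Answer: -15508589/41943 ≈ -369.75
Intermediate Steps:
n = -370 (n = -6 + (-22 - 1*342) = -6 + (-22 - 342) = -6 - 364 = -370)
K(Q) = -370
K(-221) + (174238 - 112312)/(22258 + 229400) = -370 + (174238 - 112312)/(22258 + 229400) = -370 + 61926/251658 = -370 + 61926*(1/251658) = -370 + 10321/41943 = -15508589/41943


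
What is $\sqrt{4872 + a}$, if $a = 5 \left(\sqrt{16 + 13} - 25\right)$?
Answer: $\sqrt{4747 + 5 \sqrt{29}} \approx 69.094$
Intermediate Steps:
$a = -125 + 5 \sqrt{29}$ ($a = 5 \left(\sqrt{29} - 25\right) = 5 \left(-25 + \sqrt{29}\right) = -125 + 5 \sqrt{29} \approx -98.074$)
$\sqrt{4872 + a} = \sqrt{4872 - \left(125 - 5 \sqrt{29}\right)} = \sqrt{4747 + 5 \sqrt{29}}$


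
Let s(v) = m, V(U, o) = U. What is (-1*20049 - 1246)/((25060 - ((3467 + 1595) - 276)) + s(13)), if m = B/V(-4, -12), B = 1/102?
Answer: -8688360/8271791 ≈ -1.0504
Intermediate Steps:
B = 1/102 ≈ 0.0098039
m = -1/408 (m = (1/102)/(-4) = (1/102)*(-1/4) = -1/408 ≈ -0.0024510)
s(v) = -1/408
(-1*20049 - 1246)/((25060 - ((3467 + 1595) - 276)) + s(13)) = (-1*20049 - 1246)/((25060 - ((3467 + 1595) - 276)) - 1/408) = (-20049 - 1246)/((25060 - (5062 - 276)) - 1/408) = -21295/((25060 - 1*4786) - 1/408) = -21295/((25060 - 4786) - 1/408) = -21295/(20274 - 1/408) = -21295/8271791/408 = -21295*408/8271791 = -8688360/8271791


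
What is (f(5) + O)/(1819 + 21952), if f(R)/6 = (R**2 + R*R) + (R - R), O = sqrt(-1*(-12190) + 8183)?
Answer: 300/23771 + sqrt(20373)/23771 ≈ 0.018625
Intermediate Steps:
O = sqrt(20373) (O = sqrt(12190 + 8183) = sqrt(20373) ≈ 142.73)
f(R) = 12*R**2 (f(R) = 6*((R**2 + R*R) + (R - R)) = 6*((R**2 + R**2) + 0) = 6*(2*R**2 + 0) = 6*(2*R**2) = 12*R**2)
(f(5) + O)/(1819 + 21952) = (12*5**2 + sqrt(20373))/(1819 + 21952) = (12*25 + sqrt(20373))/23771 = (300 + sqrt(20373))*(1/23771) = 300/23771 + sqrt(20373)/23771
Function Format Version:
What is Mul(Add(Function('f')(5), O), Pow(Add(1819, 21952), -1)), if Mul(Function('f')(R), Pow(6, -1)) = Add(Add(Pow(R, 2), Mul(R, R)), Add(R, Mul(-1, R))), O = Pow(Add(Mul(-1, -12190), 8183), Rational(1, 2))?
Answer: Add(Rational(300, 23771), Mul(Rational(1, 23771), Pow(20373, Rational(1, 2)))) ≈ 0.018625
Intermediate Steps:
O = Pow(20373, Rational(1, 2)) (O = Pow(Add(12190, 8183), Rational(1, 2)) = Pow(20373, Rational(1, 2)) ≈ 142.73)
Function('f')(R) = Mul(12, Pow(R, 2)) (Function('f')(R) = Mul(6, Add(Add(Pow(R, 2), Mul(R, R)), Add(R, Mul(-1, R)))) = Mul(6, Add(Add(Pow(R, 2), Pow(R, 2)), 0)) = Mul(6, Add(Mul(2, Pow(R, 2)), 0)) = Mul(6, Mul(2, Pow(R, 2))) = Mul(12, Pow(R, 2)))
Mul(Add(Function('f')(5), O), Pow(Add(1819, 21952), -1)) = Mul(Add(Mul(12, Pow(5, 2)), Pow(20373, Rational(1, 2))), Pow(Add(1819, 21952), -1)) = Mul(Add(Mul(12, 25), Pow(20373, Rational(1, 2))), Pow(23771, -1)) = Mul(Add(300, Pow(20373, Rational(1, 2))), Rational(1, 23771)) = Add(Rational(300, 23771), Mul(Rational(1, 23771), Pow(20373, Rational(1, 2))))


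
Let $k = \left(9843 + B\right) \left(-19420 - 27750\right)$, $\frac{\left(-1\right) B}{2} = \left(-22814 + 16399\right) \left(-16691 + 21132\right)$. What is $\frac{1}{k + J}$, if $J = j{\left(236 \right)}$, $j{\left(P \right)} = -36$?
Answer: $- \frac{1}{2688117969446} \approx -3.7201 \cdot 10^{-13}$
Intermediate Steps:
$B = 56978030$ ($B = - 2 \left(-22814 + 16399\right) \left(-16691 + 21132\right) = - 2 \left(\left(-6415\right) 4441\right) = \left(-2\right) \left(-28489015\right) = 56978030$)
$J = -36$
$k = -2688117969410$ ($k = \left(9843 + 56978030\right) \left(-19420 - 27750\right) = 56987873 \left(-47170\right) = -2688117969410$)
$\frac{1}{k + J} = \frac{1}{-2688117969410 - 36} = \frac{1}{-2688117969446} = - \frac{1}{2688117969446}$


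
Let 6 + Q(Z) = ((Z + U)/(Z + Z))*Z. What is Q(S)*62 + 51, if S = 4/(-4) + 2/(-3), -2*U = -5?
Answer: -1771/6 ≈ -295.17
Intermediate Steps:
U = 5/2 (U = -½*(-5) = 5/2 ≈ 2.5000)
S = -5/3 (S = 4*(-¼) + 2*(-⅓) = -1 - ⅔ = -5/3 ≈ -1.6667)
Q(Z) = -19/4 + Z/2 (Q(Z) = -6 + ((Z + 5/2)/(Z + Z))*Z = -6 + ((5/2 + Z)/((2*Z)))*Z = -6 + ((5/2 + Z)*(1/(2*Z)))*Z = -6 + ((5/2 + Z)/(2*Z))*Z = -6 + (5/4 + Z/2) = -19/4 + Z/2)
Q(S)*62 + 51 = (-19/4 + (½)*(-5/3))*62 + 51 = (-19/4 - ⅚)*62 + 51 = -67/12*62 + 51 = -2077/6 + 51 = -1771/6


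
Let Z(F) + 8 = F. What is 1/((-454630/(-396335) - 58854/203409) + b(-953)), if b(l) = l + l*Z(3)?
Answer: 5374540401/20492358004184 ≈ 0.00026227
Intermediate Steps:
Z(F) = -8 + F
b(l) = -4*l (b(l) = l + l*(-8 + 3) = l + l*(-5) = l - 5*l = -4*l)
1/((-454630/(-396335) - 58854/203409) + b(-953)) = 1/((-454630/(-396335) - 58854/203409) - 4*(-953)) = 1/((-454630*(-1/396335) - 58854*1/203409) + 3812) = 1/((90926/79267 - 19618/67803) + 3812) = 1/(4609995572/5374540401 + 3812) = 1/(20492358004184/5374540401) = 5374540401/20492358004184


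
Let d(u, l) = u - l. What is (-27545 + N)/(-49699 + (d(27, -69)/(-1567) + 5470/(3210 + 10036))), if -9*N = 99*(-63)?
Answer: 139338263666/257892274761 ≈ 0.54030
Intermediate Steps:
N = 693 (N = -11*(-63) = -1/9*(-6237) = 693)
(-27545 + N)/(-49699 + (d(27, -69)/(-1567) + 5470/(3210 + 10036))) = (-27545 + 693)/(-49699 + ((27 - 1*(-69))/(-1567) + 5470/(3210 + 10036))) = -26852/(-49699 + ((27 + 69)*(-1/1567) + 5470/13246)) = -26852/(-49699 + (96*(-1/1567) + 5470*(1/13246))) = -26852/(-49699 + (-96/1567 + 2735/6623)) = -26852/(-49699 + 3649937/10378241) = -26852/(-515784549522/10378241) = -26852*(-10378241/515784549522) = 139338263666/257892274761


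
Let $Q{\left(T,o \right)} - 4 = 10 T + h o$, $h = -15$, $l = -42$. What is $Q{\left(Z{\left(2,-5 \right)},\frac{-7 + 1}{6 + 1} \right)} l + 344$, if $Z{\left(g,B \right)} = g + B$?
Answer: $896$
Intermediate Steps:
$Z{\left(g,B \right)} = B + g$
$Q{\left(T,o \right)} = 4 - 15 o + 10 T$ ($Q{\left(T,o \right)} = 4 + \left(10 T - 15 o\right) = 4 + \left(- 15 o + 10 T\right) = 4 - 15 o + 10 T$)
$Q{\left(Z{\left(2,-5 \right)},\frac{-7 + 1}{6 + 1} \right)} l + 344 = \left(4 - 15 \frac{-7 + 1}{6 + 1} + 10 \left(-5 + 2\right)\right) \left(-42\right) + 344 = \left(4 - 15 \left(- \frac{6}{7}\right) + 10 \left(-3\right)\right) \left(-42\right) + 344 = \left(4 - 15 \left(\left(-6\right) \frac{1}{7}\right) - 30\right) \left(-42\right) + 344 = \left(4 - - \frac{90}{7} - 30\right) \left(-42\right) + 344 = \left(4 + \frac{90}{7} - 30\right) \left(-42\right) + 344 = \left(- \frac{92}{7}\right) \left(-42\right) + 344 = 552 + 344 = 896$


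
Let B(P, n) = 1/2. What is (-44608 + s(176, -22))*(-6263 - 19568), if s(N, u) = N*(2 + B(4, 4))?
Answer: 1140903608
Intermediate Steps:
B(P, n) = ½
s(N, u) = 5*N/2 (s(N, u) = N*(2 + ½) = N*(5/2) = 5*N/2)
(-44608 + s(176, -22))*(-6263 - 19568) = (-44608 + (5/2)*176)*(-6263 - 19568) = (-44608 + 440)*(-25831) = -44168*(-25831) = 1140903608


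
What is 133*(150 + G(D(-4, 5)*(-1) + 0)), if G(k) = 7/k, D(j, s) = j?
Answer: 80731/4 ≈ 20183.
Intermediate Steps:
133*(150 + G(D(-4, 5)*(-1) + 0)) = 133*(150 + 7/(-4*(-1) + 0)) = 133*(150 + 7/(4 + 0)) = 133*(150 + 7/4) = 133*(607/4) = 80731/4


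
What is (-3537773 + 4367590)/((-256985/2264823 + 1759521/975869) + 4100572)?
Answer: 1834037100423427779/9062967232144773782 ≈ 0.20237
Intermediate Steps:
(-3537773 + 4367590)/((-256985/2264823 + 1759521/975869) + 4100572) = 829817/((-256985*1/2264823 + 1759521*(1/975869)) + 4100572) = 829817/((-256985/2264823 + 1759521/975869) + 4100572) = 829817/(3734219934818/2210170556187 + 4100572) = 829817/(9062967232144773782/2210170556187) = 829817*(2210170556187/9062967232144773782) = 1834037100423427779/9062967232144773782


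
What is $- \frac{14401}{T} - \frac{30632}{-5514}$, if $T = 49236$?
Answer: $\frac{238131673}{45247884} \approx 5.2628$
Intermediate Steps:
$- \frac{14401}{T} - \frac{30632}{-5514} = - \frac{14401}{49236} - \frac{30632}{-5514} = \left(-14401\right) \frac{1}{49236} - - \frac{15316}{2757} = - \frac{14401}{49236} + \frac{15316}{2757} = \frac{238131673}{45247884}$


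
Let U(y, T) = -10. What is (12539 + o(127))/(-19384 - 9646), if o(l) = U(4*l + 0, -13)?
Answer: -12529/29030 ≈ -0.43159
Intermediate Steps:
o(l) = -10
(12539 + o(127))/(-19384 - 9646) = (12539 - 10)/(-19384 - 9646) = 12529/(-29030) = 12529*(-1/29030) = -12529/29030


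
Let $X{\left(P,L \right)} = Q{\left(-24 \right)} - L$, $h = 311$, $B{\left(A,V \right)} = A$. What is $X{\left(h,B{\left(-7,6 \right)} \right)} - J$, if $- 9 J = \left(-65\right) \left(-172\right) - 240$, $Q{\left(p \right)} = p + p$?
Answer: $\frac{10571}{9} \approx 1174.6$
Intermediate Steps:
$Q{\left(p \right)} = 2 p$
$X{\left(P,L \right)} = -48 - L$ ($X{\left(P,L \right)} = 2 \left(-24\right) - L = -48 - L$)
$J = - \frac{10940}{9}$ ($J = - \frac{\left(-65\right) \left(-172\right) - 240}{9} = - \frac{11180 - 240}{9} = \left(- \frac{1}{9}\right) 10940 = - \frac{10940}{9} \approx -1215.6$)
$X{\left(h,B{\left(-7,6 \right)} \right)} - J = \left(-48 - -7\right) - - \frac{10940}{9} = \left(-48 + 7\right) + \frac{10940}{9} = -41 + \frac{10940}{9} = \frac{10571}{9}$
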